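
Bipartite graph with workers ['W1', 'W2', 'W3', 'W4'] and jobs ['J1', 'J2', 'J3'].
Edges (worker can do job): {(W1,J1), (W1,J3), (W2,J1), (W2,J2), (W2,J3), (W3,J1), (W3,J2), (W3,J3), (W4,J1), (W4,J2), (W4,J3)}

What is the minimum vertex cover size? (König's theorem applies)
Minimum vertex cover size = 3

By König's theorem: in bipartite graphs,
min vertex cover = max matching = 3

Maximum matching has size 3, so minimum vertex cover also has size 3.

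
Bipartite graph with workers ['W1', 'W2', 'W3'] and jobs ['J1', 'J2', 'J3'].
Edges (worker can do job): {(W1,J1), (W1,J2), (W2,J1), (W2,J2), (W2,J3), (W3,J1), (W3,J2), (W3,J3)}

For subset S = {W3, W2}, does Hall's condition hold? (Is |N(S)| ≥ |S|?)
Yes: |N(S)| = 3, |S| = 2

Subset S = {W3, W2}
Neighbors N(S) = {J1, J2, J3}

|N(S)| = 3, |S| = 2
Hall's condition: |N(S)| ≥ |S| is satisfied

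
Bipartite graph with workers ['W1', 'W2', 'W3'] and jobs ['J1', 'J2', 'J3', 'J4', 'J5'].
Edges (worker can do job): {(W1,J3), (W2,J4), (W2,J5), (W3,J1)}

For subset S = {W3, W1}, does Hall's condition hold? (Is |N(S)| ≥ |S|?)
Yes: |N(S)| = 2, |S| = 2

Subset S = {W3, W1}
Neighbors N(S) = {J1, J3}

|N(S)| = 2, |S| = 2
Hall's condition: |N(S)| ≥ |S| is satisfied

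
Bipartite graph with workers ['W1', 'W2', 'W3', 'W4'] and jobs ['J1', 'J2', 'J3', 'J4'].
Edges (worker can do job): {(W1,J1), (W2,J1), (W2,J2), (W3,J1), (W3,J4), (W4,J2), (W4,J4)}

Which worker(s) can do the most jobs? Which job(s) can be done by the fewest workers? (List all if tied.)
Most versatile: W2, W3, W4 (2 jobs); Least covered: J3 (0 workers)

Worker degrees (jobs they can do): W1:1, W2:2, W3:2, W4:2
Job degrees (workers who can do it): J1:3, J2:2, J3:0, J4:2

Maximum worker degree is 2, achieved by: W2, W3, W4
Minimum job degree is 0, achieved by: J3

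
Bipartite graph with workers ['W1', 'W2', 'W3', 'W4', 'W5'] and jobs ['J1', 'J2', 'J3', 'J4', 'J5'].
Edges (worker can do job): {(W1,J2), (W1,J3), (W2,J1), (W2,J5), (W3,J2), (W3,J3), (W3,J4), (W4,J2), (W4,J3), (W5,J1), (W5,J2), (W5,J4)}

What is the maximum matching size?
Maximum matching size = 5

Maximum matching: {(W1,J3), (W2,J5), (W3,J4), (W4,J2), (W5,J1)}
Size: 5

This assigns 5 workers to 5 distinct jobs.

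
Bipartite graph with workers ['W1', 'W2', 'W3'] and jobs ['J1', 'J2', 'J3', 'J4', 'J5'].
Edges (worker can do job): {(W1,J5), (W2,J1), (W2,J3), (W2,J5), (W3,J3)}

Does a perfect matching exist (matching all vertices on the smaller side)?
Yes, perfect matching exists (size 3)

Perfect matching: {(W1,J5), (W2,J1), (W3,J3)}
All 3 vertices on the smaller side are matched.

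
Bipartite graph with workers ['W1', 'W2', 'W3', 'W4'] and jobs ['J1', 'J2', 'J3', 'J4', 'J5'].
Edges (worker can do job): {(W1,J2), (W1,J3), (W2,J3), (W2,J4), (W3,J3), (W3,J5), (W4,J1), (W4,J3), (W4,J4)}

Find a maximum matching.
Matching: {(W1,J3), (W2,J4), (W3,J5), (W4,J1)}

Maximum matching (size 4):
  W1 → J3
  W2 → J4
  W3 → J5
  W4 → J1

Each worker is assigned to at most one job, and each job to at most one worker.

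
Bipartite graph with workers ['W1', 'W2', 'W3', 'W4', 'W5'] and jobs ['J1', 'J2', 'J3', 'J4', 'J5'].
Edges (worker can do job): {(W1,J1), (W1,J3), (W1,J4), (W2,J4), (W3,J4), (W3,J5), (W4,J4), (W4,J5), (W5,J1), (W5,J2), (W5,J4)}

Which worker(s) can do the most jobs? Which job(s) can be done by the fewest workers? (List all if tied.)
Most versatile: W1, W5 (3 jobs); Least covered: J2, J3 (1 workers)

Worker degrees (jobs they can do): W1:3, W2:1, W3:2, W4:2, W5:3
Job degrees (workers who can do it): J1:2, J2:1, J3:1, J4:5, J5:2

Maximum worker degree is 3, achieved by: W1, W5
Minimum job degree is 1, achieved by: J2, J3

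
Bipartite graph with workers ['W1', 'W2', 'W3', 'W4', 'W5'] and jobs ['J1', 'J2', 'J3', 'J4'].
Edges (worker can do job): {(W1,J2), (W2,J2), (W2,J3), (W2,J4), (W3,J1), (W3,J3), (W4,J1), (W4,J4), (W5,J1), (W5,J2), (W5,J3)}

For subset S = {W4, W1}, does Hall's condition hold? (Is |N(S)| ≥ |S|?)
Yes: |N(S)| = 3, |S| = 2

Subset S = {W4, W1}
Neighbors N(S) = {J1, J2, J4}

|N(S)| = 3, |S| = 2
Hall's condition: |N(S)| ≥ |S| is satisfied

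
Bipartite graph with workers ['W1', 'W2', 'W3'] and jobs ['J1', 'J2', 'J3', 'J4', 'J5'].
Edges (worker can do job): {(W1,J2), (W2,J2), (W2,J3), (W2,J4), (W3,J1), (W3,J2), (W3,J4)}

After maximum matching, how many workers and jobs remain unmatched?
Unmatched: 0 workers, 2 jobs

Maximum matching size: 3
Workers: 3 total, 3 matched, 0 unmatched
Jobs: 5 total, 3 matched, 2 unmatched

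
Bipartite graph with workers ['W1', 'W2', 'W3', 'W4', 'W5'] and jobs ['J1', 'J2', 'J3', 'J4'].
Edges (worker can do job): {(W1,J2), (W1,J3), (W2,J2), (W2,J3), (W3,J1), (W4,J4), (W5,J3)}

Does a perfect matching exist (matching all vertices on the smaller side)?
Yes, perfect matching exists (size 4)

Perfect matching: {(W1,J2), (W3,J1), (W4,J4), (W5,J3)}
All 4 vertices on the smaller side are matched.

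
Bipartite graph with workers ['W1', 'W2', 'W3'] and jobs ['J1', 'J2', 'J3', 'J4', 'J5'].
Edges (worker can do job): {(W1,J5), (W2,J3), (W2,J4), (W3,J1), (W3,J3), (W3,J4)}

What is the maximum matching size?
Maximum matching size = 3

Maximum matching: {(W1,J5), (W2,J4), (W3,J3)}
Size: 3

This assigns 3 workers to 3 distinct jobs.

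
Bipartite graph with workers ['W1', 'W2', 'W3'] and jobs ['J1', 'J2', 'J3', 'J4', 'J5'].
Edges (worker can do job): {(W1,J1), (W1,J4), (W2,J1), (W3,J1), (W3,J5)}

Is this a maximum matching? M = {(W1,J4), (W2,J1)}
No, size 2 is not maximum

Proposed matching has size 2.
Maximum matching size for this graph: 3.

This is NOT maximum - can be improved to size 3.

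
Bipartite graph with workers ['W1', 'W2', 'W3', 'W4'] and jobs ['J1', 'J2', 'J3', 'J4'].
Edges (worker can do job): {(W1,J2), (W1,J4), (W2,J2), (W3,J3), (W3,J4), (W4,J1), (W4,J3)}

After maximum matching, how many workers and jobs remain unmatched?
Unmatched: 0 workers, 0 jobs

Maximum matching size: 4
Workers: 4 total, 4 matched, 0 unmatched
Jobs: 4 total, 4 matched, 0 unmatched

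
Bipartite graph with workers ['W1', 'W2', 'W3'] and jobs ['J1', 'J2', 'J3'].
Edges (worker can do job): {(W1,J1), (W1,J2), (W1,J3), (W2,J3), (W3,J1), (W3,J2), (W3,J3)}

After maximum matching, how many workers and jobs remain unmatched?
Unmatched: 0 workers, 0 jobs

Maximum matching size: 3
Workers: 3 total, 3 matched, 0 unmatched
Jobs: 3 total, 3 matched, 0 unmatched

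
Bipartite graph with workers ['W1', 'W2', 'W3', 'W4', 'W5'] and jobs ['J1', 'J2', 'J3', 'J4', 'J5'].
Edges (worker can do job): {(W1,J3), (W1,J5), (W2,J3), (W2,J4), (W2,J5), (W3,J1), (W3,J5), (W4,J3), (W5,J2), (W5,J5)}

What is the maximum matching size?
Maximum matching size = 5

Maximum matching: {(W1,J5), (W2,J4), (W3,J1), (W4,J3), (W5,J2)}
Size: 5

This assigns 5 workers to 5 distinct jobs.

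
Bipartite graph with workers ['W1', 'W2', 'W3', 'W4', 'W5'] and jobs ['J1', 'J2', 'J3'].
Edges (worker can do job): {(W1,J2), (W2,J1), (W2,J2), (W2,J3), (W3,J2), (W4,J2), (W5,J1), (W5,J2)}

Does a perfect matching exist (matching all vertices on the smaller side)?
Yes, perfect matching exists (size 3)

Perfect matching: {(W2,J3), (W3,J2), (W5,J1)}
All 3 vertices on the smaller side are matched.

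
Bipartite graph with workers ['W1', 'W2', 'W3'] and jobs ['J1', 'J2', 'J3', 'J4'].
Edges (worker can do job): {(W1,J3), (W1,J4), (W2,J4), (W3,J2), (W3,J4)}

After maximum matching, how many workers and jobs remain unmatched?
Unmatched: 0 workers, 1 jobs

Maximum matching size: 3
Workers: 3 total, 3 matched, 0 unmatched
Jobs: 4 total, 3 matched, 1 unmatched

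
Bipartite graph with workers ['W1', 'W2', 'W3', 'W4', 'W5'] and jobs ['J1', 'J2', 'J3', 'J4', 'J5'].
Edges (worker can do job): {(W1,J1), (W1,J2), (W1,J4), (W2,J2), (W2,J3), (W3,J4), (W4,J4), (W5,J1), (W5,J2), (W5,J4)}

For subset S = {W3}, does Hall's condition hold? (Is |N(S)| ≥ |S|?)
Yes: |N(S)| = 1, |S| = 1

Subset S = {W3}
Neighbors N(S) = {J4}

|N(S)| = 1, |S| = 1
Hall's condition: |N(S)| ≥ |S| is satisfied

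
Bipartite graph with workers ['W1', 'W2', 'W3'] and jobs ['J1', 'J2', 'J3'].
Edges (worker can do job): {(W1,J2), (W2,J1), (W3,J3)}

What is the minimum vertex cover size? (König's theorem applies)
Minimum vertex cover size = 3

By König's theorem: in bipartite graphs,
min vertex cover = max matching = 3

Maximum matching has size 3, so minimum vertex cover also has size 3.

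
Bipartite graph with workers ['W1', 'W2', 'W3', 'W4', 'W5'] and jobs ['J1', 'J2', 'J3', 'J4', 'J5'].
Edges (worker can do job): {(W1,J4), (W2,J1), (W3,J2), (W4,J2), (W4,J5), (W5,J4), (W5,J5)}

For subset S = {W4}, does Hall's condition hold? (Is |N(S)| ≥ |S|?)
Yes: |N(S)| = 2, |S| = 1

Subset S = {W4}
Neighbors N(S) = {J2, J5}

|N(S)| = 2, |S| = 1
Hall's condition: |N(S)| ≥ |S| is satisfied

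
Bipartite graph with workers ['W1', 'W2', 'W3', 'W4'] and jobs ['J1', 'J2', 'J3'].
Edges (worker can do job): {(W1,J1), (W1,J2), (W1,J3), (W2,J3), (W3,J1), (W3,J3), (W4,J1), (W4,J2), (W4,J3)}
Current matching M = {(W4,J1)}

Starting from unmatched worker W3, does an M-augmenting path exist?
Yes: W3 → J1 → W4 → J2

An M-augmenting path alternates non-matching / matching edges, starting and ending at unmatched vertices.
Path: W3 → J1 → W4 → J2
(J2 is unmatched in M, so the path is augmenting.)
Flipping edges along this path would increase |M| from 1 to 2.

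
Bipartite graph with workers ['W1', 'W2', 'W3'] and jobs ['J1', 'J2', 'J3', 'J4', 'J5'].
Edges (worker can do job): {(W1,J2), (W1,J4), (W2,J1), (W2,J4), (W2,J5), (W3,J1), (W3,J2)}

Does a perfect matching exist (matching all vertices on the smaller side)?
Yes, perfect matching exists (size 3)

Perfect matching: {(W1,J4), (W2,J1), (W3,J2)}
All 3 vertices on the smaller side are matched.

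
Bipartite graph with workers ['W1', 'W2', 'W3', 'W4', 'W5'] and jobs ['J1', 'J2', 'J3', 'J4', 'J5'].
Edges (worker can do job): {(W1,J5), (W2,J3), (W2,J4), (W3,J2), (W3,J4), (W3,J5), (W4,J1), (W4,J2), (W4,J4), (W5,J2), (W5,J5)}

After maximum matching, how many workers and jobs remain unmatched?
Unmatched: 0 workers, 0 jobs

Maximum matching size: 5
Workers: 5 total, 5 matched, 0 unmatched
Jobs: 5 total, 5 matched, 0 unmatched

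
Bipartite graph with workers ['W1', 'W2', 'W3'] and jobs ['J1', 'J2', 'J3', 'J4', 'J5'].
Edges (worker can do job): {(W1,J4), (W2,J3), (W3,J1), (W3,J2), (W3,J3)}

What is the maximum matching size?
Maximum matching size = 3

Maximum matching: {(W1,J4), (W2,J3), (W3,J2)}
Size: 3

This assigns 3 workers to 3 distinct jobs.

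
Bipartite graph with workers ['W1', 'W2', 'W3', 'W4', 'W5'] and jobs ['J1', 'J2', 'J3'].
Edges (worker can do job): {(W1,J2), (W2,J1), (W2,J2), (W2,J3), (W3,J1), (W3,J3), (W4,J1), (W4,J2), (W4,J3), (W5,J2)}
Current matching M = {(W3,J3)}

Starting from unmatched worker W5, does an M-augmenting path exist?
Yes: W5 → J2

An M-augmenting path alternates non-matching / matching edges, starting and ending at unmatched vertices.
Path: W5 → J2
(J2 is unmatched in M, so the path is augmenting.)
Flipping edges along this path would increase |M| from 1 to 2.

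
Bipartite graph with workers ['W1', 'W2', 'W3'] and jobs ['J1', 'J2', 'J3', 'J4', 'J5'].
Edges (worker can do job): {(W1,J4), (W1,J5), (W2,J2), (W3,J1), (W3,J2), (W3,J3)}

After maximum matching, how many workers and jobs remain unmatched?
Unmatched: 0 workers, 2 jobs

Maximum matching size: 3
Workers: 3 total, 3 matched, 0 unmatched
Jobs: 5 total, 3 matched, 2 unmatched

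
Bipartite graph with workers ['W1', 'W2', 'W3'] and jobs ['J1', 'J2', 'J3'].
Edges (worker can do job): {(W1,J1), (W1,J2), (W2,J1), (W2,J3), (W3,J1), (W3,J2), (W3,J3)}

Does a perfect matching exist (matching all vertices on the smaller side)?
Yes, perfect matching exists (size 3)

Perfect matching: {(W1,J1), (W2,J3), (W3,J2)}
All 3 vertices on the smaller side are matched.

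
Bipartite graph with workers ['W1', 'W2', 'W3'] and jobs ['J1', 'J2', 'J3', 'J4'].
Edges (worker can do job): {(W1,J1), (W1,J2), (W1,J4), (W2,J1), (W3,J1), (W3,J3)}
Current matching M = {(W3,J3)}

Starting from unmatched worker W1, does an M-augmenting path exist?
Yes: W1 → J2

An M-augmenting path alternates non-matching / matching edges, starting and ending at unmatched vertices.
Path: W1 → J2
(J2 is unmatched in M, so the path is augmenting.)
Flipping edges along this path would increase |M| from 1 to 2.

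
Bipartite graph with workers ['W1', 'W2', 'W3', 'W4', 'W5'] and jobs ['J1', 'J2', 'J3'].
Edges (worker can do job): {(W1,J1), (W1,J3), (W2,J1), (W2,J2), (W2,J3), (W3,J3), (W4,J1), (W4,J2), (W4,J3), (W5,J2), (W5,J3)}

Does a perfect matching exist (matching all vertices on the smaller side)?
Yes, perfect matching exists (size 3)

Perfect matching: {(W3,J3), (W4,J1), (W5,J2)}
All 3 vertices on the smaller side are matched.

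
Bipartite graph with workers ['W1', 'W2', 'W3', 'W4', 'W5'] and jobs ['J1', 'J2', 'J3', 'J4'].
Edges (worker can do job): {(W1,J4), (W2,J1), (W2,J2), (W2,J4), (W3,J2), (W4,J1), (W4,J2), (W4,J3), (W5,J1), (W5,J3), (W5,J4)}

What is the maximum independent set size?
Maximum independent set = 5

By König's theorem:
- Min vertex cover = Max matching = 4
- Max independent set = Total vertices - Min vertex cover
- Max independent set = 9 - 4 = 5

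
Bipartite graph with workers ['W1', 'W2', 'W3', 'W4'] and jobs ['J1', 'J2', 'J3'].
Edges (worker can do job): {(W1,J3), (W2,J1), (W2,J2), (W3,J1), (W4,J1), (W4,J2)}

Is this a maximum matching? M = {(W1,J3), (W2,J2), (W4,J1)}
Yes, size 3 is maximum

Proposed matching has size 3.
Maximum matching size for this graph: 3.

This is a maximum matching.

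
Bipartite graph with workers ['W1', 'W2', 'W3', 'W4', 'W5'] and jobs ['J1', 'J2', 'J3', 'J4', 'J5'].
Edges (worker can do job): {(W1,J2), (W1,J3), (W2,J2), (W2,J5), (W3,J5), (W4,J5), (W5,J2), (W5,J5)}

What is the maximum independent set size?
Maximum independent set = 7

By König's theorem:
- Min vertex cover = Max matching = 3
- Max independent set = Total vertices - Min vertex cover
- Max independent set = 10 - 3 = 7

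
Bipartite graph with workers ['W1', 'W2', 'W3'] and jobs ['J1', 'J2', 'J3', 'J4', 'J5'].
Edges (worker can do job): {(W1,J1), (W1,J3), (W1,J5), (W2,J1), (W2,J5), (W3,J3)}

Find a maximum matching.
Matching: {(W1,J5), (W2,J1), (W3,J3)}

Maximum matching (size 3):
  W1 → J5
  W2 → J1
  W3 → J3

Each worker is assigned to at most one job, and each job to at most one worker.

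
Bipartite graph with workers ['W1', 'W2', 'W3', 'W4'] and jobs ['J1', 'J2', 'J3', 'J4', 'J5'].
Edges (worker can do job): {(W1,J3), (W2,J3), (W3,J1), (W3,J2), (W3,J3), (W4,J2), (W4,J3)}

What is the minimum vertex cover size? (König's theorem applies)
Minimum vertex cover size = 3

By König's theorem: in bipartite graphs,
min vertex cover = max matching = 3

Maximum matching has size 3, so minimum vertex cover also has size 3.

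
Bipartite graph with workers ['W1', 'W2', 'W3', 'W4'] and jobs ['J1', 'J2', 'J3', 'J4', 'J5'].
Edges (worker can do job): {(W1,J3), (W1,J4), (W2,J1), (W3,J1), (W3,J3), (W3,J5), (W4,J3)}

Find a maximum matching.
Matching: {(W1,J4), (W2,J1), (W3,J5), (W4,J3)}

Maximum matching (size 4):
  W1 → J4
  W2 → J1
  W3 → J5
  W4 → J3

Each worker is assigned to at most one job, and each job to at most one worker.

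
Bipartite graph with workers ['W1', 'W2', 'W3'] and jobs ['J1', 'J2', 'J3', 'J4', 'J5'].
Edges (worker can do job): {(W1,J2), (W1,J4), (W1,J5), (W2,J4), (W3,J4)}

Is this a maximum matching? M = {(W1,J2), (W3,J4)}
Yes, size 2 is maximum

Proposed matching has size 2.
Maximum matching size for this graph: 2.

This is a maximum matching.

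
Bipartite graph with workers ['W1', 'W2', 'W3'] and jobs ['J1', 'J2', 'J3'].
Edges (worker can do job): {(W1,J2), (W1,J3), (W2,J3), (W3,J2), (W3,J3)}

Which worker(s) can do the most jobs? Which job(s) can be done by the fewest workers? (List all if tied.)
Most versatile: W1, W3 (2 jobs); Least covered: J1 (0 workers)

Worker degrees (jobs they can do): W1:2, W2:1, W3:2
Job degrees (workers who can do it): J1:0, J2:2, J3:3

Maximum worker degree is 2, achieved by: W1, W3
Minimum job degree is 0, achieved by: J1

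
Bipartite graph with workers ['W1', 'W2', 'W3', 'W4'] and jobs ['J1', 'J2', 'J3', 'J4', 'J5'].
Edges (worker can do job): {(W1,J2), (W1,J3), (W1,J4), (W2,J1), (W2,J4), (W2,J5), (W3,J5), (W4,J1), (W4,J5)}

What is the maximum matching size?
Maximum matching size = 4

Maximum matching: {(W1,J2), (W2,J4), (W3,J5), (W4,J1)}
Size: 4

This assigns 4 workers to 4 distinct jobs.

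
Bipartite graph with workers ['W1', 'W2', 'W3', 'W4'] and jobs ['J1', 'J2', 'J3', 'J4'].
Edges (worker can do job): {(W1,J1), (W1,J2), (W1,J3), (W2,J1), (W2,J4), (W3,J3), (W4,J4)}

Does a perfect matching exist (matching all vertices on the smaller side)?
Yes, perfect matching exists (size 4)

Perfect matching: {(W1,J2), (W2,J1), (W3,J3), (W4,J4)}
All 4 vertices on the smaller side are matched.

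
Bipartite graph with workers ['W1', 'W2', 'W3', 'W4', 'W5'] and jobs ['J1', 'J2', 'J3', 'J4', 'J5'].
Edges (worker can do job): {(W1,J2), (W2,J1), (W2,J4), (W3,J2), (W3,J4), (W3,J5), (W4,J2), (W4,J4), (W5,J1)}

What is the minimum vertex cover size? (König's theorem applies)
Minimum vertex cover size = 4

By König's theorem: in bipartite graphs,
min vertex cover = max matching = 4

Maximum matching has size 4, so minimum vertex cover also has size 4.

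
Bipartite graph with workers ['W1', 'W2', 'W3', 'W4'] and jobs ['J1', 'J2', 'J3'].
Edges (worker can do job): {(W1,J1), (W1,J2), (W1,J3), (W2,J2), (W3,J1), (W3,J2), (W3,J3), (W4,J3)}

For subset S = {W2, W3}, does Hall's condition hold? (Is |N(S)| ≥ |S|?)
Yes: |N(S)| = 3, |S| = 2

Subset S = {W2, W3}
Neighbors N(S) = {J1, J2, J3}

|N(S)| = 3, |S| = 2
Hall's condition: |N(S)| ≥ |S| is satisfied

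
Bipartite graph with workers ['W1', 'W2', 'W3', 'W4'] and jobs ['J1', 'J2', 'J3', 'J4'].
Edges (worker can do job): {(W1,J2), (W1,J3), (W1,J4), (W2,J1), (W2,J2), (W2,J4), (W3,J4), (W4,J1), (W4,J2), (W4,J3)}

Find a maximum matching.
Matching: {(W1,J2), (W2,J1), (W3,J4), (W4,J3)}

Maximum matching (size 4):
  W1 → J2
  W2 → J1
  W3 → J4
  W4 → J3

Each worker is assigned to at most one job, and each job to at most one worker.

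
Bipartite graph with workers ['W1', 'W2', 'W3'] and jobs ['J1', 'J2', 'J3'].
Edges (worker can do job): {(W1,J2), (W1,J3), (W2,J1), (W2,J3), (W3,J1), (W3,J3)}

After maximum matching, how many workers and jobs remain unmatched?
Unmatched: 0 workers, 0 jobs

Maximum matching size: 3
Workers: 3 total, 3 matched, 0 unmatched
Jobs: 3 total, 3 matched, 0 unmatched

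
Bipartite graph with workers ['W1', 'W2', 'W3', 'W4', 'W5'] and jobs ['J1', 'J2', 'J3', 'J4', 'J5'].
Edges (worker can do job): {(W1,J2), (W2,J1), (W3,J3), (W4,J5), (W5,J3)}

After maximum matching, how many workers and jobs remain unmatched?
Unmatched: 1 workers, 1 jobs

Maximum matching size: 4
Workers: 5 total, 4 matched, 1 unmatched
Jobs: 5 total, 4 matched, 1 unmatched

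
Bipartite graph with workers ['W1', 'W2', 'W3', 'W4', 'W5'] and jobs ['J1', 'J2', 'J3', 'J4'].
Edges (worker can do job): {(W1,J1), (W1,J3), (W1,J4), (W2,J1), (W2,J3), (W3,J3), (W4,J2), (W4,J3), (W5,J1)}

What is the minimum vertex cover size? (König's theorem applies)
Minimum vertex cover size = 4

By König's theorem: in bipartite graphs,
min vertex cover = max matching = 4

Maximum matching has size 4, so minimum vertex cover also has size 4.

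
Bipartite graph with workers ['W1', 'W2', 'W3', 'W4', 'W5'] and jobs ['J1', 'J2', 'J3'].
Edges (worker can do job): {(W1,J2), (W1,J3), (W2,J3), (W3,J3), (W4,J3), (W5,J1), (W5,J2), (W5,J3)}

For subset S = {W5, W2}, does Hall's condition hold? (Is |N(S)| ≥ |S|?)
Yes: |N(S)| = 3, |S| = 2

Subset S = {W5, W2}
Neighbors N(S) = {J1, J2, J3}

|N(S)| = 3, |S| = 2
Hall's condition: |N(S)| ≥ |S| is satisfied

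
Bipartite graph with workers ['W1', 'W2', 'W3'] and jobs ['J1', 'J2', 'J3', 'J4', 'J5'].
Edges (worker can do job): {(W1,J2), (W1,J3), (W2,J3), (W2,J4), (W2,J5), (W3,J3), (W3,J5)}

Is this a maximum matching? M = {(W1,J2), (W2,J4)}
No, size 2 is not maximum

Proposed matching has size 2.
Maximum matching size for this graph: 3.

This is NOT maximum - can be improved to size 3.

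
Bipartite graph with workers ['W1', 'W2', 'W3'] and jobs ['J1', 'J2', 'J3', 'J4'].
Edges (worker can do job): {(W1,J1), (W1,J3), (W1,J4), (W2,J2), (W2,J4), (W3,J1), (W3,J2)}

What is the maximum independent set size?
Maximum independent set = 4

By König's theorem:
- Min vertex cover = Max matching = 3
- Max independent set = Total vertices - Min vertex cover
- Max independent set = 7 - 3 = 4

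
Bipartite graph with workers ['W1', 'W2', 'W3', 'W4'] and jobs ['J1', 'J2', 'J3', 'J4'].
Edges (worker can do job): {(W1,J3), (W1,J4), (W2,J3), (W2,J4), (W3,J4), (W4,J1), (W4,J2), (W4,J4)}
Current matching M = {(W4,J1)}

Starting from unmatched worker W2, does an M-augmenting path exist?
Yes: W2 → J4

An M-augmenting path alternates non-matching / matching edges, starting and ending at unmatched vertices.
Path: W2 → J4
(J4 is unmatched in M, so the path is augmenting.)
Flipping edges along this path would increase |M| from 1 to 2.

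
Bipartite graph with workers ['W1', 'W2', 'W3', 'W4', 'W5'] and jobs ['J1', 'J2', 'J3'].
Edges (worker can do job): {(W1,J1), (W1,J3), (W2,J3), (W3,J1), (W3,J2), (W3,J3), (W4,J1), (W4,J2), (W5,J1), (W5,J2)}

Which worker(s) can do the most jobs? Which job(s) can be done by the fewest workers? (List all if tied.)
Most versatile: W3 (3 jobs); Least covered: J2, J3 (3 workers)

Worker degrees (jobs they can do): W1:2, W2:1, W3:3, W4:2, W5:2
Job degrees (workers who can do it): J1:4, J2:3, J3:3

Maximum worker degree is 3, achieved by: W3
Minimum job degree is 3, achieved by: J2, J3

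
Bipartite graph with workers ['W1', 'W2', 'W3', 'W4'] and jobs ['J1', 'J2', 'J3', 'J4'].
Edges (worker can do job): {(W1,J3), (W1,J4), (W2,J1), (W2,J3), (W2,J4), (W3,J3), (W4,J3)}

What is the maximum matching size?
Maximum matching size = 3

Maximum matching: {(W1,J4), (W2,J1), (W4,J3)}
Size: 3

This assigns 3 workers to 3 distinct jobs.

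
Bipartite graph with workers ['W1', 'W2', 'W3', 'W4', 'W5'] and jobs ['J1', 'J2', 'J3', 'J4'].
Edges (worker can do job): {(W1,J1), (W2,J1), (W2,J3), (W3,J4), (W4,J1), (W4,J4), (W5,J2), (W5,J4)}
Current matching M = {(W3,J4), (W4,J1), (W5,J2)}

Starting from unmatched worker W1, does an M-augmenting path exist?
No augmenting path from W1

Alternating search from W1 reaches jobs: {J1, J4}.
Every reachable job is already matched in M, and following those matched edges back to workers exposes no further unvisited jobs.
No M-augmenting path from W1 exists.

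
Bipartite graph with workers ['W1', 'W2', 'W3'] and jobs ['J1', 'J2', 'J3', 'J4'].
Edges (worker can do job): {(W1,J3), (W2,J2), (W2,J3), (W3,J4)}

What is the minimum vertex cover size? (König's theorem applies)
Minimum vertex cover size = 3

By König's theorem: in bipartite graphs,
min vertex cover = max matching = 3

Maximum matching has size 3, so minimum vertex cover also has size 3.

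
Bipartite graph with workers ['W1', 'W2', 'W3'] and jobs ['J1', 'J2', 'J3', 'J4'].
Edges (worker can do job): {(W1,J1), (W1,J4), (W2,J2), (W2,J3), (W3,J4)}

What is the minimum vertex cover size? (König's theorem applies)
Minimum vertex cover size = 3

By König's theorem: in bipartite graphs,
min vertex cover = max matching = 3

Maximum matching has size 3, so minimum vertex cover also has size 3.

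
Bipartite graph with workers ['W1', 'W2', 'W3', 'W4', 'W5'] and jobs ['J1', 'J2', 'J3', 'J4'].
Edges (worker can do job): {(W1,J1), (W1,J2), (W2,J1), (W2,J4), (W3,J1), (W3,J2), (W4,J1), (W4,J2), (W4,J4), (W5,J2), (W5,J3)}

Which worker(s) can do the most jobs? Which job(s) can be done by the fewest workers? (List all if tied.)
Most versatile: W4 (3 jobs); Least covered: J3 (1 workers)

Worker degrees (jobs they can do): W1:2, W2:2, W3:2, W4:3, W5:2
Job degrees (workers who can do it): J1:4, J2:4, J3:1, J4:2

Maximum worker degree is 3, achieved by: W4
Minimum job degree is 1, achieved by: J3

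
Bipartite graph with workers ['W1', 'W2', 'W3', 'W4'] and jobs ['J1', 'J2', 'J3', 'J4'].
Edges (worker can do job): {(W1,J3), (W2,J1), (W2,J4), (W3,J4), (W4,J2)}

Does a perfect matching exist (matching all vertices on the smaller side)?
Yes, perfect matching exists (size 4)

Perfect matching: {(W1,J3), (W2,J1), (W3,J4), (W4,J2)}
All 4 vertices on the smaller side are matched.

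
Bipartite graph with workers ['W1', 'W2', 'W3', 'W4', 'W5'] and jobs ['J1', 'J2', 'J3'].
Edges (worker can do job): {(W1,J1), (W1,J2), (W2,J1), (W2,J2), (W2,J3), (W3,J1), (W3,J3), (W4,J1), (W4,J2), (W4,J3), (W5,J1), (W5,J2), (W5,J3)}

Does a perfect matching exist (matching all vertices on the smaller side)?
Yes, perfect matching exists (size 3)

Perfect matching: {(W3,J1), (W4,J3), (W5,J2)}
All 3 vertices on the smaller side are matched.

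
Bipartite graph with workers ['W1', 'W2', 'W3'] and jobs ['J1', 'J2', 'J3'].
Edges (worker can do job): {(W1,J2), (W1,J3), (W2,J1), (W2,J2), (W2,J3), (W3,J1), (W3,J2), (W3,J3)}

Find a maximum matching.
Matching: {(W1,J3), (W2,J1), (W3,J2)}

Maximum matching (size 3):
  W1 → J3
  W2 → J1
  W3 → J2

Each worker is assigned to at most one job, and each job to at most one worker.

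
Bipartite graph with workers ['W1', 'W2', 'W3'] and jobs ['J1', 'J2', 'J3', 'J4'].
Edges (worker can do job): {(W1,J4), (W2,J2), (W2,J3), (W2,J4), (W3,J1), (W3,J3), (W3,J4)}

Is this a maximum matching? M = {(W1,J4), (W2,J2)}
No, size 2 is not maximum

Proposed matching has size 2.
Maximum matching size for this graph: 3.

This is NOT maximum - can be improved to size 3.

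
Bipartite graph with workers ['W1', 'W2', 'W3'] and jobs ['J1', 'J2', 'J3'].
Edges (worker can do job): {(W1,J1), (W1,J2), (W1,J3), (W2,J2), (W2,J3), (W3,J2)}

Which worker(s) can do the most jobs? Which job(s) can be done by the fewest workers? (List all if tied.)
Most versatile: W1 (3 jobs); Least covered: J1 (1 workers)

Worker degrees (jobs they can do): W1:3, W2:2, W3:1
Job degrees (workers who can do it): J1:1, J2:3, J3:2

Maximum worker degree is 3, achieved by: W1
Minimum job degree is 1, achieved by: J1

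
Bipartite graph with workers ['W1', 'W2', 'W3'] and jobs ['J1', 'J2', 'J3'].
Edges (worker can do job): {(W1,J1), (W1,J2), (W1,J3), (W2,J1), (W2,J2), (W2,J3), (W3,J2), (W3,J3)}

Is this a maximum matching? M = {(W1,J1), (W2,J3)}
No, size 2 is not maximum

Proposed matching has size 2.
Maximum matching size for this graph: 3.

This is NOT maximum - can be improved to size 3.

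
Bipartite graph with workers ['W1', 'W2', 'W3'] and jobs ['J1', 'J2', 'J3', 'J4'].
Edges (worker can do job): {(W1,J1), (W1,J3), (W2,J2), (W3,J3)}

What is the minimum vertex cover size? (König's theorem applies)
Minimum vertex cover size = 3

By König's theorem: in bipartite graphs,
min vertex cover = max matching = 3

Maximum matching has size 3, so minimum vertex cover also has size 3.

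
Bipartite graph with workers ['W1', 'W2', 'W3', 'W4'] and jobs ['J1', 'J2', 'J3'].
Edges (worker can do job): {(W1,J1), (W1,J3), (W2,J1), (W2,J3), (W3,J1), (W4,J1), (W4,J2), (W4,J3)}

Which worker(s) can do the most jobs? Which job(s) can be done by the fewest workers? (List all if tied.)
Most versatile: W4 (3 jobs); Least covered: J2 (1 workers)

Worker degrees (jobs they can do): W1:2, W2:2, W3:1, W4:3
Job degrees (workers who can do it): J1:4, J2:1, J3:3

Maximum worker degree is 3, achieved by: W4
Minimum job degree is 1, achieved by: J2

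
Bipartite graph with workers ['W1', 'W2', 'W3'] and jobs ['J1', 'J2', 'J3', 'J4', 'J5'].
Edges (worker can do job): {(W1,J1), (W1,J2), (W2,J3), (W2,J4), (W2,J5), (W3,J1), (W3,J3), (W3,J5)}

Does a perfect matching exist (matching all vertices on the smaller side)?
Yes, perfect matching exists (size 3)

Perfect matching: {(W1,J1), (W2,J4), (W3,J3)}
All 3 vertices on the smaller side are matched.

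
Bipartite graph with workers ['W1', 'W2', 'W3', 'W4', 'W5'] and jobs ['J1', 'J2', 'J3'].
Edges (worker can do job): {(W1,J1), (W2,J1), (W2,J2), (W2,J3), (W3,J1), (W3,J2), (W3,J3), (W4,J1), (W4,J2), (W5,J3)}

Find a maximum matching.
Matching: {(W3,J2), (W4,J1), (W5,J3)}

Maximum matching (size 3):
  W3 → J2
  W4 → J1
  W5 → J3

Each worker is assigned to at most one job, and each job to at most one worker.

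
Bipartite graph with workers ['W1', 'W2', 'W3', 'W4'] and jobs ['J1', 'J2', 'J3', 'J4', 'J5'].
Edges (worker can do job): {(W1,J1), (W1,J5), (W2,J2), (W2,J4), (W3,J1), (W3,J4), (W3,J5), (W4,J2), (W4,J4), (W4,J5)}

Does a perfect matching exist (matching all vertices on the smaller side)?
Yes, perfect matching exists (size 4)

Perfect matching: {(W1,J5), (W2,J4), (W3,J1), (W4,J2)}
All 4 vertices on the smaller side are matched.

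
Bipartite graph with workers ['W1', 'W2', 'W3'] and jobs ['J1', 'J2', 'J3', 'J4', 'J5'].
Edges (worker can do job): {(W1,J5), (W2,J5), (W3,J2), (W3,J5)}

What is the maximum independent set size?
Maximum independent set = 6

By König's theorem:
- Min vertex cover = Max matching = 2
- Max independent set = Total vertices - Min vertex cover
- Max independent set = 8 - 2 = 6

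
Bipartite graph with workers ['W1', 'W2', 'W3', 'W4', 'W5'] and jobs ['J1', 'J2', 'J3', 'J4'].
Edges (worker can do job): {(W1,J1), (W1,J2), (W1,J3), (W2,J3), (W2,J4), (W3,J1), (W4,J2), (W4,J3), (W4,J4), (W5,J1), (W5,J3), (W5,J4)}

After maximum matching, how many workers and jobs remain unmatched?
Unmatched: 1 workers, 0 jobs

Maximum matching size: 4
Workers: 5 total, 4 matched, 1 unmatched
Jobs: 4 total, 4 matched, 0 unmatched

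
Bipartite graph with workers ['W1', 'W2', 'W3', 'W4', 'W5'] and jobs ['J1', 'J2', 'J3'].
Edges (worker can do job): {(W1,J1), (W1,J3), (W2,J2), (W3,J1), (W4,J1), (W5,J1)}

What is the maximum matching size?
Maximum matching size = 3

Maximum matching: {(W1,J3), (W2,J2), (W3,J1)}
Size: 3

This assigns 3 workers to 3 distinct jobs.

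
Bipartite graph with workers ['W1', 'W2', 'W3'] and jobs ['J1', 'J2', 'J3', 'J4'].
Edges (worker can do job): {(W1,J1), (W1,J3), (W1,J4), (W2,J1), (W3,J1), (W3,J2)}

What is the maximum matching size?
Maximum matching size = 3

Maximum matching: {(W1,J3), (W2,J1), (W3,J2)}
Size: 3

This assigns 3 workers to 3 distinct jobs.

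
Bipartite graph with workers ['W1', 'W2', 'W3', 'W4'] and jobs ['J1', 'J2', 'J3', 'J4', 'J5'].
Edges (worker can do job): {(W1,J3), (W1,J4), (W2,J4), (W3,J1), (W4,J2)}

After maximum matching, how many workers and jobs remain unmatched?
Unmatched: 0 workers, 1 jobs

Maximum matching size: 4
Workers: 4 total, 4 matched, 0 unmatched
Jobs: 5 total, 4 matched, 1 unmatched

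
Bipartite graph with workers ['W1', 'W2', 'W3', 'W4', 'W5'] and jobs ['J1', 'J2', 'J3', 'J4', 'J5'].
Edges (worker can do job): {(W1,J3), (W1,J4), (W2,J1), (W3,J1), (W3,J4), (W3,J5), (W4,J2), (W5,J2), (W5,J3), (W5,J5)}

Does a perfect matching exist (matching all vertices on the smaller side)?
Yes, perfect matching exists (size 5)

Perfect matching: {(W1,J3), (W2,J1), (W3,J4), (W4,J2), (W5,J5)}
All 5 vertices on the smaller side are matched.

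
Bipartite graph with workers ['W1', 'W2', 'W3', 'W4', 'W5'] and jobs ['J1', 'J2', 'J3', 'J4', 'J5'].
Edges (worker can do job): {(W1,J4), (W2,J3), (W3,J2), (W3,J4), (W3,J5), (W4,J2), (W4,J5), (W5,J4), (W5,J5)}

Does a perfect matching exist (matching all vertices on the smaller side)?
No, maximum matching has size 4 < 5

Maximum matching has size 4, need 5 for perfect matching.
Unmatched workers: ['W1']
Unmatched jobs: ['J1']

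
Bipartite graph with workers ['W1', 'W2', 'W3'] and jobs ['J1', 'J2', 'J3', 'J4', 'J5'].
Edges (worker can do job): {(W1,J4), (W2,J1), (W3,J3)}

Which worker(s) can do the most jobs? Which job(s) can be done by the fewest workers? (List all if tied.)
Most versatile: W1, W2, W3 (1 jobs); Least covered: J2, J5 (0 workers)

Worker degrees (jobs they can do): W1:1, W2:1, W3:1
Job degrees (workers who can do it): J1:1, J2:0, J3:1, J4:1, J5:0

Maximum worker degree is 1, achieved by: W1, W2, W3
Minimum job degree is 0, achieved by: J2, J5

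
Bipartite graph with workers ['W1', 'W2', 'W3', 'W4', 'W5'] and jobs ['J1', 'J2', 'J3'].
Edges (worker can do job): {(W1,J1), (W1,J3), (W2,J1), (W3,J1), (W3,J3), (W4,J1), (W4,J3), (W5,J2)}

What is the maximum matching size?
Maximum matching size = 3

Maximum matching: {(W3,J1), (W4,J3), (W5,J2)}
Size: 3

This assigns 3 workers to 3 distinct jobs.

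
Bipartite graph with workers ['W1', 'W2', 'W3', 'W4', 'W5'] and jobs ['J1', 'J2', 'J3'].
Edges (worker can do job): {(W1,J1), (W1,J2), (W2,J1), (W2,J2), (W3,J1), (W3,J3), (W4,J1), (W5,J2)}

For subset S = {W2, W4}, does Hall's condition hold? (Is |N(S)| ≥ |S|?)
Yes: |N(S)| = 2, |S| = 2

Subset S = {W2, W4}
Neighbors N(S) = {J1, J2}

|N(S)| = 2, |S| = 2
Hall's condition: |N(S)| ≥ |S| is satisfied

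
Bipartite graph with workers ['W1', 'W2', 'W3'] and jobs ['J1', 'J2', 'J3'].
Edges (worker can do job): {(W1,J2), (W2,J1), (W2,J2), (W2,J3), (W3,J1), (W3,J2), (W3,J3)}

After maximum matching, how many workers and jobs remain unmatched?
Unmatched: 0 workers, 0 jobs

Maximum matching size: 3
Workers: 3 total, 3 matched, 0 unmatched
Jobs: 3 total, 3 matched, 0 unmatched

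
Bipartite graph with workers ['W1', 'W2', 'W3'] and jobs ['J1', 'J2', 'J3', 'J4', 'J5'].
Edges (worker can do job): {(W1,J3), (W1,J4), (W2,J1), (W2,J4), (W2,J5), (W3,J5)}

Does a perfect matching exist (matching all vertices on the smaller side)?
Yes, perfect matching exists (size 3)

Perfect matching: {(W1,J3), (W2,J1), (W3,J5)}
All 3 vertices on the smaller side are matched.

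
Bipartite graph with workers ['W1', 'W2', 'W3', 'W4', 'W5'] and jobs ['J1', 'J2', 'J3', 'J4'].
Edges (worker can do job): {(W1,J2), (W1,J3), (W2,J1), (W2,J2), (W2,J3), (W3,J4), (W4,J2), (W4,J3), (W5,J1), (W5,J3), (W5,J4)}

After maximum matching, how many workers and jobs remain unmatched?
Unmatched: 1 workers, 0 jobs

Maximum matching size: 4
Workers: 5 total, 4 matched, 1 unmatched
Jobs: 4 total, 4 matched, 0 unmatched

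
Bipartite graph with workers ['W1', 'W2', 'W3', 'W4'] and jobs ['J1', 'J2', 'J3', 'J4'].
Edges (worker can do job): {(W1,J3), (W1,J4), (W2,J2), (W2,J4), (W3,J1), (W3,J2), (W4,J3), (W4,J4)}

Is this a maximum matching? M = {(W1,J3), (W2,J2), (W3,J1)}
No, size 3 is not maximum

Proposed matching has size 3.
Maximum matching size for this graph: 4.

This is NOT maximum - can be improved to size 4.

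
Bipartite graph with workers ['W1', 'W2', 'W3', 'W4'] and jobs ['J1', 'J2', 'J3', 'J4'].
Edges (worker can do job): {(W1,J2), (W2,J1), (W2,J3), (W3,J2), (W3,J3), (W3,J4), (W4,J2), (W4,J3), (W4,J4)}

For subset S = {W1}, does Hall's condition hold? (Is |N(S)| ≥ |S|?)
Yes: |N(S)| = 1, |S| = 1

Subset S = {W1}
Neighbors N(S) = {J2}

|N(S)| = 1, |S| = 1
Hall's condition: |N(S)| ≥ |S| is satisfied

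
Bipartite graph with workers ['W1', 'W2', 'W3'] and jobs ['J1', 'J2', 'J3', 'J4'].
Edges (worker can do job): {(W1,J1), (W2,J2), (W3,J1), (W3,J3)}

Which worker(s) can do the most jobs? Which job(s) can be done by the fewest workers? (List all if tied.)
Most versatile: W3 (2 jobs); Least covered: J4 (0 workers)

Worker degrees (jobs they can do): W1:1, W2:1, W3:2
Job degrees (workers who can do it): J1:2, J2:1, J3:1, J4:0

Maximum worker degree is 2, achieved by: W3
Minimum job degree is 0, achieved by: J4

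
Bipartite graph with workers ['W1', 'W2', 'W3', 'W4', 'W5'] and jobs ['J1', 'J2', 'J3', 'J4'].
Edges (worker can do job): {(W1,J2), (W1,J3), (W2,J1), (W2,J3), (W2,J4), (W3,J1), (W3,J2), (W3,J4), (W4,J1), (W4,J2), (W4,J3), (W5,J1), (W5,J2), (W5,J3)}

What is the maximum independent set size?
Maximum independent set = 5

By König's theorem:
- Min vertex cover = Max matching = 4
- Max independent set = Total vertices - Min vertex cover
- Max independent set = 9 - 4 = 5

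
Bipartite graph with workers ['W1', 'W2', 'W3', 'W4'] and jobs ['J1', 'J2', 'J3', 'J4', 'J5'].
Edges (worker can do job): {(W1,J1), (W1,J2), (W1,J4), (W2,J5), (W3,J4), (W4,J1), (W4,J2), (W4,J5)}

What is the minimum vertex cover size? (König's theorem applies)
Minimum vertex cover size = 4

By König's theorem: in bipartite graphs,
min vertex cover = max matching = 4

Maximum matching has size 4, so minimum vertex cover also has size 4.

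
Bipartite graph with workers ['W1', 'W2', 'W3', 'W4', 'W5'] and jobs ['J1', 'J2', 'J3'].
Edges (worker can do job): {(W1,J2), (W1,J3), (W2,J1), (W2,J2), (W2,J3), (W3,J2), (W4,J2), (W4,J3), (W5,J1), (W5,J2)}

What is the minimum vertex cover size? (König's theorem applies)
Minimum vertex cover size = 3

By König's theorem: in bipartite graphs,
min vertex cover = max matching = 3

Maximum matching has size 3, so minimum vertex cover also has size 3.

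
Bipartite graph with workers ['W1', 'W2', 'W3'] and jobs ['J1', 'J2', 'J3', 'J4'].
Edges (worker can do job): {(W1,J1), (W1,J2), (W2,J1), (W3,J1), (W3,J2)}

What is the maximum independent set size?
Maximum independent set = 5

By König's theorem:
- Min vertex cover = Max matching = 2
- Max independent set = Total vertices - Min vertex cover
- Max independent set = 7 - 2 = 5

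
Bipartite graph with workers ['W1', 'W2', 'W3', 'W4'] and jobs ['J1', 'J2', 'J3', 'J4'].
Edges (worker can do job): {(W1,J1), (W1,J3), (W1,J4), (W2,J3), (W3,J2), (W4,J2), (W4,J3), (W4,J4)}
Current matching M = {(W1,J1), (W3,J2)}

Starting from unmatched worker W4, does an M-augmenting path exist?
Yes: W4 → J4

An M-augmenting path alternates non-matching / matching edges, starting and ending at unmatched vertices.
Path: W4 → J4
(J4 is unmatched in M, so the path is augmenting.)
Flipping edges along this path would increase |M| from 2 to 3.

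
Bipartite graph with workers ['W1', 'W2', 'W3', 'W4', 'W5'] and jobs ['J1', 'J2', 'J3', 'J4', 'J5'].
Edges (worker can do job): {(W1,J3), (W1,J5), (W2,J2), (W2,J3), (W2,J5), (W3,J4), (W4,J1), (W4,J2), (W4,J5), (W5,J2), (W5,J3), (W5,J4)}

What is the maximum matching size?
Maximum matching size = 5

Maximum matching: {(W1,J5), (W2,J2), (W3,J4), (W4,J1), (W5,J3)}
Size: 5

This assigns 5 workers to 5 distinct jobs.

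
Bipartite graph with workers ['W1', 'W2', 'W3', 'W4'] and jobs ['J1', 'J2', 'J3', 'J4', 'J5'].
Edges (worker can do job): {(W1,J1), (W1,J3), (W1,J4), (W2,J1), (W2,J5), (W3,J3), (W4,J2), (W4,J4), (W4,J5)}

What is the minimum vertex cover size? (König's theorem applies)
Minimum vertex cover size = 4

By König's theorem: in bipartite graphs,
min vertex cover = max matching = 4

Maximum matching has size 4, so minimum vertex cover also has size 4.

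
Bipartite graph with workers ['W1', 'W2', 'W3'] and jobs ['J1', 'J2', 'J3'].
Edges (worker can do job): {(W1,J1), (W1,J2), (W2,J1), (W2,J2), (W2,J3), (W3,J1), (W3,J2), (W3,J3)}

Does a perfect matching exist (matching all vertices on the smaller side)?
Yes, perfect matching exists (size 3)

Perfect matching: {(W1,J1), (W2,J2), (W3,J3)}
All 3 vertices on the smaller side are matched.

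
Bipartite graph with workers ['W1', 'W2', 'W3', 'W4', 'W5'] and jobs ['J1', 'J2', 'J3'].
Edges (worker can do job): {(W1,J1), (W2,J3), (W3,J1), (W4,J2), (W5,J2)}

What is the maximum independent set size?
Maximum independent set = 5

By König's theorem:
- Min vertex cover = Max matching = 3
- Max independent set = Total vertices - Min vertex cover
- Max independent set = 8 - 3 = 5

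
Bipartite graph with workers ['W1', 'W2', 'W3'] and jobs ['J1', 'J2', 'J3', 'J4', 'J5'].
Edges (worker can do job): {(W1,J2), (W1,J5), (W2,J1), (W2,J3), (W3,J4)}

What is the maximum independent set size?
Maximum independent set = 5

By König's theorem:
- Min vertex cover = Max matching = 3
- Max independent set = Total vertices - Min vertex cover
- Max independent set = 8 - 3 = 5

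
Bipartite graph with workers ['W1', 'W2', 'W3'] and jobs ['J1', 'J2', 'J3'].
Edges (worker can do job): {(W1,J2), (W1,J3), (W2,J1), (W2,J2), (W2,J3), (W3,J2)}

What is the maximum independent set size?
Maximum independent set = 3

By König's theorem:
- Min vertex cover = Max matching = 3
- Max independent set = Total vertices - Min vertex cover
- Max independent set = 6 - 3 = 3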